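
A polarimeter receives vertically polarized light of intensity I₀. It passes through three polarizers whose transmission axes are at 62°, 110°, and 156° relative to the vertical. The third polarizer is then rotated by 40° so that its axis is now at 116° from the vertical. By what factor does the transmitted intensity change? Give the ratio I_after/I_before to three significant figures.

Before rotation:
By Malus's law, I₁ = I₀ cos²(62° − 0°) = I₀ cos²(62°) = 0.2204 I₀.
I₂ = I₁ cos²(110° − 62°) = 0.2204 I₀ · cos²(48°) = 0.09868 I₀.
I₃ = I₂ cos²(156° − 110°) = 0.09868 I₀ · cos²(46°) = 0.04762 I₀.
After rotation:
I₁ = I₀ cos²(62° − 0°) = I₀ cos²(62°) = 0.2204 I₀.
I₂ = I₁ cos²(110° − 62°) = 0.2204 I₀ · cos²(48°) = 0.09868 I₀.
I₃ = I₂ cos²(116° − 110°) = 0.09868 I₀ · cos²(6°) = 0.0976 I₀.
Ratio = 0.0976 / 0.04762 = 2.05.

I_new/I_old ≈ 2.05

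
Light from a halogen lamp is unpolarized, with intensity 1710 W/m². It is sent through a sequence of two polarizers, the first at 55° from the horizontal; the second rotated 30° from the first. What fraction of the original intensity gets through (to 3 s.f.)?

Unpolarized light through the first polarizer → I₁ = 1710 W/m²/2 = 855 W/m², polarized at 55°.
I₂ = I₁ · cos²(30°) = 855 · 0.75 = 641.3 W/m².
Transmitted fraction = 0.375.

I/I₀ ≈ 0.375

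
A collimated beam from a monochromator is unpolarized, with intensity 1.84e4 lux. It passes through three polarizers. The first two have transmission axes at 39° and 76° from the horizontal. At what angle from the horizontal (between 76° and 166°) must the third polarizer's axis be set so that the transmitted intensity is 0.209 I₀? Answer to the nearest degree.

Unpolarized light through the first polarizer → I₁ = ½ I₀, now polarized at 39°.
I₂ = I₁ cos²(76° − 39°) = 0.5 I₀ · cos²(37°) = 0.3189 I₀.
Need I₃/I₀ = 0.209, so cos²(θ − 76°) = 0.209 / 0.3189 = 0.6554.
θ − 76° = arccos(√0.6554) = 35.9°, giving θ ≈ 76 + 35.9 = 111.9°.

θ ≈ 112°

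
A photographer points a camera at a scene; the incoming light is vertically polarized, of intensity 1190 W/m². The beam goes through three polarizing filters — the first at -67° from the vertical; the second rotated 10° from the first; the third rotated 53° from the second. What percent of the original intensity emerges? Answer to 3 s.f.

I₁ = 1190 W/m² · cos²(67°) = 181.7 W/m².
I₂ = I₁ · cos²(10°) = 181.7 · 0.9698 = 176.2 W/m².
I₃ = I₂ · cos²(53°) = 176.2 · 0.3622 = 63.82 W/m².
That is 5.363% of the incident intensity.

≈ 5.36%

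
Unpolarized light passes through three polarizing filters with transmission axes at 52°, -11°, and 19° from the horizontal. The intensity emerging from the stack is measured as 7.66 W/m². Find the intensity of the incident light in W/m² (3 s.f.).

Unpolarized light through the first polarizer → I₁ = ½ I₀, now polarized at 52°.
I₂ = I₁ cos²(-11° − 52°) = 0.5 I₀ · cos²(63°) = 0.1031 I₀.
I₃ = I₂ cos²(19° + 11°) = 0.1031 I₀ · cos²(30°) = 0.07729 I₀.
So 7.66 W/m² = 0.07729 I₀, giving I₀ = 7.66/0.07729 = 99.11 W/m².

I₀ ≈ 99.1 W/m²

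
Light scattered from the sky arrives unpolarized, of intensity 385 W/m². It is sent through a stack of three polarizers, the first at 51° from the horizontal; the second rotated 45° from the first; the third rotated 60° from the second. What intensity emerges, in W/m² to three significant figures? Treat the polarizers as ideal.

I ≈ 24.1 W/m²

Unpolarized light through the first polarizer → I₁ = 385 W/m²/2 = 192.5 W/m², polarized at 51°.
I₂ = I₁ · cos²(45°) = 192.5 · 0.5 = 96.25 W/m².
I₃ = I₂ · cos²(60°) = 96.25 · 0.25 = 24.06 W/m².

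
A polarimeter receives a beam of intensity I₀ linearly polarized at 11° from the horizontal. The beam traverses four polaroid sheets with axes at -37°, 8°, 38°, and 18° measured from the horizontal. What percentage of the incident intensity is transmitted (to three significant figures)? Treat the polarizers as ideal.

I₁ = I₀ cos²(-37° − 11°) = I₀ cos²(48°) = 0.4477 I₀.
I₂ = I₁ cos²(8° + 37°) = 0.4477 I₀ · cos²(45°) = 0.2239 I₀.
I₃ = I₂ cos²(38° − 8°) = 0.2239 I₀ · cos²(30°) = 0.1679 I₀.
I₄ = I₃ cos²(18° − 38°) = 0.1679 I₀ · cos²(20°) = 0.1483 I₀.
That is 14.83% of the incident intensity.

≈ 14.8%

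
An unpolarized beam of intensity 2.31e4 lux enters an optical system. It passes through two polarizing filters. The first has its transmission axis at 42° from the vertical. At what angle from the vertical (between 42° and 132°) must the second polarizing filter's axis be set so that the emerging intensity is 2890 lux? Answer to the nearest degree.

θ ≈ 102°

Unpolarized light through the first polarizer → I₁ = ½ I₀, now polarized at 42°.
Target fraction: 2890 / 2.31e4 lux = 0.1251 of I₀.
Need I₂/I₀ = 0.1251, so cos²(θ − 42°) = 0.1251 / 0.5 = 0.2502.
θ − 42° = arccos(√0.2502) = 60.0°, giving θ ≈ 42 + 60.0 = 102.0°.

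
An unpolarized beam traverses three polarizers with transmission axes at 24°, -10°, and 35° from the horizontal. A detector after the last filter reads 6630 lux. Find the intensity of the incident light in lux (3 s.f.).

Unpolarized light through the first polarizer → I₁ = ½ I₀, now polarized at 24°.
I₂ = I₁ cos²(-10° − 24°) = 0.5 I₀ · cos²(34°) = 0.3437 I₀.
I₃ = I₂ cos²(35° + 10°) = 0.3437 I₀ · cos²(45°) = 0.1718 I₀.
So 6630 lux = 0.1718 I₀, giving I₀ = 6630/0.1718 = 3.859e+04 lux.

I₀ ≈ 3.86e4 lux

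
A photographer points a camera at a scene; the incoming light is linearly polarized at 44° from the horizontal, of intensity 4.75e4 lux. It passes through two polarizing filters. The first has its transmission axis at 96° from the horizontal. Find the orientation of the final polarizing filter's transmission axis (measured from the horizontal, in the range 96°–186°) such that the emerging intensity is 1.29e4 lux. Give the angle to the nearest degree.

θ ≈ 128°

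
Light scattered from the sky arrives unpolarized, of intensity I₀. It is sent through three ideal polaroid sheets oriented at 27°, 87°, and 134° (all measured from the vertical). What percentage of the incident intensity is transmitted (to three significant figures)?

≈ 5.81%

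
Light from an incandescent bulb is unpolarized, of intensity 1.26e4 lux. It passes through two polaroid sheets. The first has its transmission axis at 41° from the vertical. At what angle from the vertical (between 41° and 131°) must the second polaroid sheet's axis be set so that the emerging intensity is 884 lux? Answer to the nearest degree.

Unpolarized light through the first polarizer → I₁ = ½ I₀, now polarized at 41°.
Target fraction: 884 / 1.26e4 lux = 0.07016 of I₀.
Need I₂/I₀ = 0.07016, so cos²(θ − 41°) = 0.07016 / 0.5 = 0.1403.
θ − 41° = arccos(√0.1403) = 68.0°, giving θ ≈ 41 + 68.0 = 109.0°.

θ ≈ 109°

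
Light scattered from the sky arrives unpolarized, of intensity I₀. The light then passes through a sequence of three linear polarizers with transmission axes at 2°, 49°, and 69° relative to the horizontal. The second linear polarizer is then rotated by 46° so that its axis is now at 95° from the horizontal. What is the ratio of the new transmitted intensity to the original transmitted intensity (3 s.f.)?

Before rotation:
Unpolarized light through the first polarizer → I₁ = ½ I₀, now polarized at 2°.
I₂ = I₁ cos²(49° − 2°) = 0.5 I₀ · cos²(47°) = 0.2326 I₀.
I₃ = I₂ cos²(69° − 49°) = 0.2326 I₀ · cos²(20°) = 0.2054 I₀.
After rotation:
Unpolarized light through the first polarizer → I₁ = ½ I₀, now polarized at 2°.
Angle between axes 1 and 2: 87°. I₂ = 0.5 I₀ · cos²(87°) = 0.00137 I₀.
I₃ = I₂ cos²(69° − 95°) = 0.00137 I₀ · cos²(26°) = 0.001106 I₀.
Ratio = 0.001106 / 0.2054 = 0.005387.

I_new/I_old ≈ 0.00539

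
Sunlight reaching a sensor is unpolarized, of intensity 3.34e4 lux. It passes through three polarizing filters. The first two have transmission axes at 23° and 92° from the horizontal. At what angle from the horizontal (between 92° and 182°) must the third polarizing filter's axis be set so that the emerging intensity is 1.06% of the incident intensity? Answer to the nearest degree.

θ ≈ 158°

Unpolarized light through the first polarizer → I₁ = ½ I₀, now polarized at 23°.
I₂ = I₁ cos²(92° − 23°) = 0.5 I₀ · cos²(69°) = 0.06421 I₀.
Need I₃/I₀ = 0.0106, so cos²(θ − 92°) = 0.0106 / 0.06421 = 0.1651.
θ − 92° = arccos(√0.1651) = 66.0°, giving θ ≈ 92 + 66.0 = 158.0°.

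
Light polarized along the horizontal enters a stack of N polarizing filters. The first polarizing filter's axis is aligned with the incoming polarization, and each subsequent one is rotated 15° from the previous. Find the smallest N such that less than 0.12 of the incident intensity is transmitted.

First polarizer is aligned with the polarization: full transmission.
Each further stage multiplies by cos²(15°) = 0.933.
After N polarizers: T = 0.933^(N−1). Require T < 0.12 ⇒ N−1 > ln(0.12)/ln(0.933) = 30.58, so N−1 ≥ 31 and N = 32.
Check: N=32 gives T = 0.1166 < 0.12; N=31 gives T = 0.1249.

N = 32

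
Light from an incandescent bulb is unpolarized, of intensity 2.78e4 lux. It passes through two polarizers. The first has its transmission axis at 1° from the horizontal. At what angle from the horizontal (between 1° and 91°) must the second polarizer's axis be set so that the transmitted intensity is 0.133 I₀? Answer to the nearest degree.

θ ≈ 60°

Unpolarized light through the first polarizer → I₁ = ½ I₀, now polarized at 1°.
Need I₂/I₀ = 0.133, so cos²(θ − 1°) = 0.133 / 0.5 = 0.266.
θ − 1° = arccos(√0.266) = 59.0°, giving θ ≈ 1 + 59.0 = 60.0°.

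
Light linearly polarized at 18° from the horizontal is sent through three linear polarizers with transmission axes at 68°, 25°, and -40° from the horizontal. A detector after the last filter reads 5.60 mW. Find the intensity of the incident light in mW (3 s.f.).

I₀ ≈ 142 mW

I₁ = I₀ cos²(68° − 18°) = I₀ cos²(50°) = 0.4132 I₀.
I₂ = I₁ cos²(25° − 68°) = 0.4132 I₀ · cos²(43°) = 0.221 I₀.
I₃ = I₂ cos²(-40° − 25°) = 0.221 I₀ · cos²(65°) = 0.03947 I₀.
So 5.60 mW = 0.03947 I₀, giving I₀ = 5.60/0.03947 = 141.9 mW.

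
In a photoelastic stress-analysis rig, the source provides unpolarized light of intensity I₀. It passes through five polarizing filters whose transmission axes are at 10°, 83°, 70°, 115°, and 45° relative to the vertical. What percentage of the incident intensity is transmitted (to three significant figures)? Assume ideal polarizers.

≈ 0.237%

Unpolarized light through the first polarizer → I₁ = ½ I₀, now polarized at 10°.
I₂ = I₁ cos²(83° − 10°) = 0.5 I₀ · cos²(73°) = 0.04274 I₀.
I₃ = I₂ cos²(70° − 83°) = 0.04274 I₀ · cos²(13°) = 0.04058 I₀.
I₄ = I₃ cos²(115° − 70°) = 0.04058 I₀ · cos²(45°) = 0.02029 I₀.
I₅ = I₄ cos²(45° − 115°) = 0.02029 I₀ · cos²(70°) = 0.002373 I₀.
That is 0.2373% of the incident intensity.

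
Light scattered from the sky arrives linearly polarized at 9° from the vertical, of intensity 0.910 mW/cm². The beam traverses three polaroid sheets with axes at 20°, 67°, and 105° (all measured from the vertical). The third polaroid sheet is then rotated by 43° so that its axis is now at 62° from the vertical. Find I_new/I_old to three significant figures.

I_new/I_old ≈ 1.60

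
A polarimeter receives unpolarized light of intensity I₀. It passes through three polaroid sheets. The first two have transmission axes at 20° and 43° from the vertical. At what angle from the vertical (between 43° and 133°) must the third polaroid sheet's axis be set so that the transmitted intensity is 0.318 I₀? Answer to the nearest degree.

Unpolarized light through the first polarizer → I₁ = ½ I₀, now polarized at 20°.
I₂ = I₁ cos²(43° − 20°) = 0.5 I₀ · cos²(23°) = 0.4237 I₀.
Need I₃/I₀ = 0.318, so cos²(θ − 43°) = 0.318 / 0.4237 = 0.7506.
θ − 43° = arccos(√0.7506) = 30.0°, giving θ ≈ 43 + 30.0 = 73.0°.

θ ≈ 73°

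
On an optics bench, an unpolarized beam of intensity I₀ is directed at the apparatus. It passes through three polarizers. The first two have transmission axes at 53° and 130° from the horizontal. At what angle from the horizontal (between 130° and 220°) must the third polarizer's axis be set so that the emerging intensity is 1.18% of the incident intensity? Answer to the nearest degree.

θ ≈ 177°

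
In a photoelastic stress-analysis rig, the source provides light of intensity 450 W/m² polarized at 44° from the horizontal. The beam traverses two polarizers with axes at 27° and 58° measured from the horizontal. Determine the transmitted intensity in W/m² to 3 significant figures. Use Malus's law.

By Malus's law, I₁ = 450 W/m² · cos²(17°) = 411.5 W/m².
I₂ = I₁ · cos²(31°) = 411.5 · 0.7347 = 302.4 W/m².

I ≈ 302 W/m²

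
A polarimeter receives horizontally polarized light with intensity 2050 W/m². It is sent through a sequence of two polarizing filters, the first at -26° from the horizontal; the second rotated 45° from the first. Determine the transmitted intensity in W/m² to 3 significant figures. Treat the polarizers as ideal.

I ≈ 828 W/m²

I₁ = 2050 W/m² · cos²(26°) = 1656 W/m².
I₂ = I₁ · cos²(45°) = 1656 · 0.5 = 828 W/m².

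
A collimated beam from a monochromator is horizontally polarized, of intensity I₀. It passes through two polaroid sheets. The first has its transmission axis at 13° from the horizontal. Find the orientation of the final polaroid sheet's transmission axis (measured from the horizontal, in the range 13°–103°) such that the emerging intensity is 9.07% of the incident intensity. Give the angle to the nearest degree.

θ ≈ 85°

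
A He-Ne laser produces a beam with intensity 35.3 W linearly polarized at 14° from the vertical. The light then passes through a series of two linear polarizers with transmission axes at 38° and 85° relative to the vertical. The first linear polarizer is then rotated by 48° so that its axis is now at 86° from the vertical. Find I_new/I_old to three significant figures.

I_new/I_old ≈ 0.246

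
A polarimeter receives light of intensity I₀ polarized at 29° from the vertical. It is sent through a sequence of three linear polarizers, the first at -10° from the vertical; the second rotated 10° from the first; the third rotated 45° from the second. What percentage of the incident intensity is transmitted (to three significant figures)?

I₁ = I₀ cos²(-10° − 29°) = I₀ cos²(39°) = 0.604 I₀.
I₂ = I₁ cos²(10°) = 0.604 · 0.9698 I₀ = 0.5857 I₀.
I₃ = I₂ cos²(45°) = 0.5857 · 0.5 I₀ = 0.2929 I₀.
That is 29.29% of the incident intensity.

≈ 29.3%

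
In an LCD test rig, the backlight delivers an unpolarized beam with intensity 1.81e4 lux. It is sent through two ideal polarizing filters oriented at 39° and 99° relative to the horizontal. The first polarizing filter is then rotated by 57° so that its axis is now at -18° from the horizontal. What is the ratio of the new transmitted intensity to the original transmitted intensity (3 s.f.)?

Before rotation:
Unpolarized light through the first polarizer → I₁ = ½ I₀, now polarized at 39°.
I₂ = I₁ cos²(99° − 39°) = 0.5 I₀ · cos²(60°) = 0.125 I₀.
After rotation:
Unpolarized light through the first polarizer → I₁ = ½ I₀, now polarized at -18°.
Angle between axes 1 and 2: 63°. I₂ = 0.5 I₀ · cos²(63°) = 0.1031 I₀.
Ratio = 0.1031 / 0.125 = 0.8244.

I_new/I_old ≈ 0.824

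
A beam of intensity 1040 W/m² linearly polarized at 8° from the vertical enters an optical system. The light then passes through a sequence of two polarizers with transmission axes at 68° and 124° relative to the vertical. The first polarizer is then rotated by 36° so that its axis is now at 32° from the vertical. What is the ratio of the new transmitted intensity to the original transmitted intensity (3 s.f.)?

Before rotation:
I₁ = I₀ cos²(68° − 8°) = I₀ cos²(60°) = 0.25 I₀.
I₂ = I₁ cos²(124° − 68°) = 0.25 I₀ · cos²(56°) = 0.07817 I₀.
After rotation:
I₁ = I₀ cos²(32° − 8°) = I₀ cos²(24°) = 0.8346 I₀.
Angle between axes 1 and 2: 88°. I₂ = 0.8346 I₀ · cos²(88°) = 0.001016 I₀.
Ratio = 0.001016 / 0.07817 = 0.013.

I_new/I_old ≈ 0.0130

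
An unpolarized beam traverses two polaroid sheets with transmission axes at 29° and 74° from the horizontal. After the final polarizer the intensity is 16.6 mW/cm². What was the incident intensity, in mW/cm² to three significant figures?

I₀ ≈ 66.4 mW/cm²

Unpolarized light through the first polarizer → I₁ = ½ I₀, now polarized at 29°.
I₂ = I₁ cos²(74° − 29°) = 0.5 I₀ · cos²(45°) = 0.25 I₀.
So 16.6 mW/cm² = 0.25 I₀, giving I₀ = 16.6/0.25 = 66.4 mW/cm².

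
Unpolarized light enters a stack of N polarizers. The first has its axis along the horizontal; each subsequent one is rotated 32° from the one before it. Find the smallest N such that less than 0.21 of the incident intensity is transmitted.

First polarizer halves the unpolarized light: factor 1/2.
Each further stage multiplies by cos²(32°) = 0.7192.
After N polarizers: T = 0.5·0.7192^(N−1). Require T < 0.21 ⇒ N−1 > ln(0.21/0.5)/ln(0.7192) = 2.63, so N−1 ≥ 3 and N = 4.
Check: N=4 gives T = 0.186 < 0.21; N=3 gives T = 0.2586.

N = 4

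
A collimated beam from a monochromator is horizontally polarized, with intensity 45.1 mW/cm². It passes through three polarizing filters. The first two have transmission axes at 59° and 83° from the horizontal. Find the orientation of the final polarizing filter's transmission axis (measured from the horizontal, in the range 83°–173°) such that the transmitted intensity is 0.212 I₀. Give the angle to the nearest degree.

θ ≈ 95°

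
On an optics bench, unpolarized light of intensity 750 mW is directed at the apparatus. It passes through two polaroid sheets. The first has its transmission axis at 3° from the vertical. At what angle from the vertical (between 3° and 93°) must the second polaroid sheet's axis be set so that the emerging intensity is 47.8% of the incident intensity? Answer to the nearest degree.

θ ≈ 15°

Unpolarized light through the first polarizer → I₁ = ½ I₀, now polarized at 3°.
Need I₂/I₀ = 0.478, so cos²(θ − 3°) = 0.478 / 0.5 = 0.956.
θ − 3° = arccos(√0.956) = 12.1°, giving θ ≈ 3 + 12.1 = 15.1°.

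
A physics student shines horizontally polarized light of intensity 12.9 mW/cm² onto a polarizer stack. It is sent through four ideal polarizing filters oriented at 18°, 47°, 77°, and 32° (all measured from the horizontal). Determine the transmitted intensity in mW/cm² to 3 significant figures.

I ≈ 3.35 mW/cm²

I₁ = 12.9 mW/cm² · cos²(18°) = 11.67 mW/cm².
I₂ = I₁ · cos²(29°) = 11.67 · 0.765 = 8.926 mW/cm².
I₃ = I₂ · cos²(30°) = 8.926 · 0.75 = 6.694 mW/cm².
I₄ = I₃ · cos²(45°) = 6.694 · 0.5 = 3.347 mW/cm².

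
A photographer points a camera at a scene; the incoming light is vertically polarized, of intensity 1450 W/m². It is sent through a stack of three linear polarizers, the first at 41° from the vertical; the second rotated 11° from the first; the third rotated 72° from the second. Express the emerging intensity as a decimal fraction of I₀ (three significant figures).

I/I₀ ≈ 0.0524

By Malus's law, I₁ = 1450 W/m² · cos²(41°) = 825.9 W/m².
I₂ = I₁ · cos²(11°) = 825.9 · 0.9636 = 795.8 W/m².
I₃ = I₂ · cos²(72°) = 795.8 · 0.09549 = 76 W/m².
Transmitted fraction = 0.05241.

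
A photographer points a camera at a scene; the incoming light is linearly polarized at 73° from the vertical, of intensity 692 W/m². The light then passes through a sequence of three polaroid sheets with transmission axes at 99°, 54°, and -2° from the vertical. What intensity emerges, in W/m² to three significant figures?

I₁ = 692 W/m² · cos²(26°) = 559 W/m².
I₂ = I₁ · cos²(45°) = 559 · 0.5 = 279.5 W/m².
I₃ = I₂ · cos²(56°) = 279.5 · 0.3127 = 87.4 W/m².

I ≈ 87.4 W/m²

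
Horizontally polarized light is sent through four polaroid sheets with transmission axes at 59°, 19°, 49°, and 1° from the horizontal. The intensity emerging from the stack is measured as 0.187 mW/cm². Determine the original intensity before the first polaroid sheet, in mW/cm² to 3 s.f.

I₀ ≈ 3.58 mW/cm²

I₁ = I₀ cos²(59° − 0°) = I₀ cos²(59°) = 0.2653 I₀.
I₂ = I₁ cos²(19° − 59°) = 0.2653 I₀ · cos²(40°) = 0.1557 I₀.
I₃ = I₂ cos²(49° − 19°) = 0.1557 I₀ · cos²(30°) = 0.1167 I₀.
I₄ = I₃ cos²(1° − 49°) = 0.1167 I₀ · cos²(48°) = 0.05227 I₀.
So 0.187 mW/cm² = 0.05227 I₀, giving I₀ = 0.187/0.05227 = 3.577 mW/cm².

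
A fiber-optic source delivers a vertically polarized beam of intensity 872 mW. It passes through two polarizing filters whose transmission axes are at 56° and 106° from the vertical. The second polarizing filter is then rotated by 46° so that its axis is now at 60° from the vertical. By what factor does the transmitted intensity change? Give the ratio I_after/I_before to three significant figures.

Before rotation:
I₁ = I₀ cos²(56° − 0°) = I₀ cos²(56°) = 0.3127 I₀.
I₂ = I₁ cos²(106° − 56°) = 0.3127 I₀ · cos²(50°) = 0.1292 I₀.
After rotation:
I₁ = I₀ cos²(56° − 0°) = I₀ cos²(56°) = 0.3127 I₀.
I₂ = I₁ cos²(60° − 56°) = 0.3127 I₀ · cos²(4°) = 0.3112 I₀.
Ratio = 0.3112 / 0.1292 = 2.408.

I_new/I_old ≈ 2.41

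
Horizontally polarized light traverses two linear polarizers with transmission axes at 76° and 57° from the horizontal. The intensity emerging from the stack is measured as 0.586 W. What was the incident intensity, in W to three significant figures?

I₀ ≈ 11.2 W

I₁ = I₀ cos²(76° − 0°) = I₀ cos²(76°) = 0.05853 I₀.
I₂ = I₁ cos²(57° − 76°) = 0.05853 I₀ · cos²(19°) = 0.05232 I₀.
So 0.586 W = 0.05232 I₀, giving I₀ = 0.586/0.05232 = 11.2 W.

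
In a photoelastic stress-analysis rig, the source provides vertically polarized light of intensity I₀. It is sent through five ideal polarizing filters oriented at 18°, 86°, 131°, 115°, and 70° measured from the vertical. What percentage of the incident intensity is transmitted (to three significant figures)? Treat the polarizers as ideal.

≈ 2.93%

I₁ = I₀ cos²(18° − 0°) = I₀ cos²(18°) = 0.9045 I₀.
I₂ = I₁ cos²(86° − 18°) = 0.9045 I₀ · cos²(68°) = 0.1269 I₀.
I₃ = I₂ cos²(131° − 86°) = 0.1269 I₀ · cos²(45°) = 0.06346 I₀.
I₄ = I₃ cos²(115° − 131°) = 0.06346 I₀ · cos²(16°) = 0.05864 I₀.
I₅ = I₄ cos²(70° − 115°) = 0.05864 I₀ · cos²(45°) = 0.02932 I₀.
That is 2.932% of the incident intensity.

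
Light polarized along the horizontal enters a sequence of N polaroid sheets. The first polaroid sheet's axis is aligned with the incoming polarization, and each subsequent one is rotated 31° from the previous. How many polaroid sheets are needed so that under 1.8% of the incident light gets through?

First polarizer is aligned with the polarization: full transmission.
Each further stage multiplies by cos²(31°) = 0.7347.
After N polarizers: T = 0.7347^(N−1). Require T < 0.018 ⇒ N−1 > ln(0.018)/ln(0.7347) = 13.03, so N−1 ≥ 14 and N = 15.
Check: N=15 gives T = 0.01336 < 0.018; N=14 gives T = 0.01818.

N = 15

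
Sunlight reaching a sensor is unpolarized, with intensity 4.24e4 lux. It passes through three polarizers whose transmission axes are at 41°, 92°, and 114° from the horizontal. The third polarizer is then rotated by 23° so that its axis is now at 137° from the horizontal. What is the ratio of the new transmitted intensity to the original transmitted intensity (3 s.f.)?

Before rotation:
Unpolarized light through the first polarizer → I₁ = ½ I₀, now polarized at 41°.
I₂ = I₁ cos²(92° − 41°) = 0.5 I₀ · cos²(51°) = 0.198 I₀.
I₃ = I₂ cos²(114° − 92°) = 0.198 I₀ · cos²(22°) = 0.1702 I₀.
After rotation:
Unpolarized light through the first polarizer → I₁ = ½ I₀, now polarized at 41°.
I₂ = I₁ cos²(92° − 41°) = 0.5 I₀ · cos²(51°) = 0.198 I₀.
I₃ = I₂ cos²(137° − 92°) = 0.198 I₀ · cos²(45°) = 0.09901 I₀.
Ratio = 0.09901 / 0.1702 = 0.5816.

I_new/I_old ≈ 0.582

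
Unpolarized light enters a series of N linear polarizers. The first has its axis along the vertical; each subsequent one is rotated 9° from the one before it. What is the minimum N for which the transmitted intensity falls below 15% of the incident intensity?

N = 50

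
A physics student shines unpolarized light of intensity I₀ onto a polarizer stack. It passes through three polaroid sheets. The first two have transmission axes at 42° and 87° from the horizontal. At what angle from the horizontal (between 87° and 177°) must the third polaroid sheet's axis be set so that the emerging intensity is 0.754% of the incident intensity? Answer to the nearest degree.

θ ≈ 167°

Unpolarized light through the first polarizer → I₁ = ½ I₀, now polarized at 42°.
I₂ = I₁ cos²(87° − 42°) = 0.5 I₀ · cos²(45°) = 0.25 I₀.
Need I₃/I₀ = 0.00754, so cos²(θ − 87°) = 0.00754 / 0.25 = 0.03016.
θ − 87° = arccos(√0.03016) = 80.0°, giving θ ≈ 87 + 80.0 = 167.0°.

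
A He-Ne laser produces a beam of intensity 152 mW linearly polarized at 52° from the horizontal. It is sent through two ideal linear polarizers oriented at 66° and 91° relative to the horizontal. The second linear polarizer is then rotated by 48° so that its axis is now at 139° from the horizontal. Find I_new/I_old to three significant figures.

I_new/I_old ≈ 0.104

Before rotation:
I₁ = I₀ cos²(66° − 52°) = I₀ cos²(14°) = 0.9415 I₀.
I₂ = I₁ cos²(91° − 66°) = 0.9415 I₀ · cos²(25°) = 0.7733 I₀.
After rotation:
I₁ = I₀ cos²(66° − 52°) = I₀ cos²(14°) = 0.9415 I₀.
I₂ = I₁ cos²(139° − 66°) = 0.9415 I₀ · cos²(73°) = 0.08048 I₀.
Ratio = 0.08048 / 0.7733 = 0.1041.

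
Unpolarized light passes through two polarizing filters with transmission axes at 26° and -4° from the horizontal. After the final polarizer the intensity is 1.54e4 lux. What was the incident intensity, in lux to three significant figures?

Unpolarized light through the first polarizer → I₁ = ½ I₀, now polarized at 26°.
I₂ = I₁ cos²(-4° − 26°) = 0.5 I₀ · cos²(30°) = 0.375 I₀.
So 1.54e4 lux = 0.375 I₀, giving I₀ = 1.54e4/0.375 = 4.107e+04 lux.

I₀ ≈ 4.11e4 lux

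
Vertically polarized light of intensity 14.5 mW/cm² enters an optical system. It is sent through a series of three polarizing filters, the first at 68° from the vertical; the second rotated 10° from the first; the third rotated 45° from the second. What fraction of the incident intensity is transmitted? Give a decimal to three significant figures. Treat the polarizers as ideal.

I/I₀ ≈ 0.0680

I₁ = 14.5 mW/cm² · cos²(68°) = 2.035 mW/cm².
I₂ = I₁ · cos²(10°) = 2.035 · 0.9698 = 1.973 mW/cm².
I₃ = I₂ · cos²(45°) = 1.973 · 0.5 = 0.9867 mW/cm².
Transmitted fraction = 0.06805.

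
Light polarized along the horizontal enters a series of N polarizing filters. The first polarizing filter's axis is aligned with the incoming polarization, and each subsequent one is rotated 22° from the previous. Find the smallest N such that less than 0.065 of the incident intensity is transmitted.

First polarizer is aligned with the polarization: full transmission.
Each further stage multiplies by cos²(22°) = 0.8597.
After N polarizers: T = 0.8597^(N−1). Require T < 0.065 ⇒ N−1 > ln(0.065)/ln(0.8597) = 18.08, so N−1 ≥ 19 and N = 20.
Check: N=20 gives T = 0.05653 < 0.065; N=19 gives T = 0.06576.

N = 20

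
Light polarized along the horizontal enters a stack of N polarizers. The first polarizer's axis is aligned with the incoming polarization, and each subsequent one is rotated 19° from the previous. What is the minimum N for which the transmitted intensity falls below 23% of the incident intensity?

First polarizer is aligned with the polarization: full transmission.
Each further stage multiplies by cos²(19°) = 0.894.
After N polarizers: T = 0.894^(N−1). Require T < 0.23 ⇒ N−1 > ln(0.23)/ln(0.894) = 13.12, so N−1 ≥ 14 and N = 15.
Check: N=15 gives T = 0.2083 < 0.23; N=14 gives T = 0.233.

N = 15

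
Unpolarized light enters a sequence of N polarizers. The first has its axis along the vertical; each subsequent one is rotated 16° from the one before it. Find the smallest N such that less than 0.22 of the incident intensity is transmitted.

First polarizer halves the unpolarized light: factor 1/2.
Each further stage multiplies by cos²(16°) = 0.924.
After N polarizers: T = 0.5·0.924^(N−1). Require T < 0.22 ⇒ N−1 > ln(0.22/0.5)/ln(0.924) = 10.39, so N−1 ≥ 11 and N = 12.
Check: N=12 gives T = 0.2096 < 0.22; N=11 gives T = 0.2269.

N = 12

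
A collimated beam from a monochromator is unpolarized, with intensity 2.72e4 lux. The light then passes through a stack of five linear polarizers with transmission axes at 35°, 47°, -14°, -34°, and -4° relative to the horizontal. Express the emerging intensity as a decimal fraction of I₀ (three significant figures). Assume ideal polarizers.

I/I₀ ≈ 0.0745

Unpolarized light through the first polarizer → I₁ = 2.72e4 lux/2 = 1.36e+04 lux, polarized at 35°.
I₂ = I₁ · cos²(12°) = 1.36e+04 · 0.9568 = 1.301e+04 lux.
I₃ = I₂ · cos²(61°) = 1.301e+04 · 0.235 = 3058 lux.
I₄ = I₃ · cos²(20°) = 3058 · 0.883 = 2701 lux.
I₅ = I₄ · cos²(30°) = 2701 · 0.75 = 2025 lux.
Transmitted fraction = 0.07447.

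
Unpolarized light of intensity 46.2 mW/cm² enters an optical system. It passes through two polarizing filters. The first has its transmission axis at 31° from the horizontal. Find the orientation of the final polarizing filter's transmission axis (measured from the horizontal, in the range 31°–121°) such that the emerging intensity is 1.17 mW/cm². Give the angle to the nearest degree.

θ ≈ 108°

Unpolarized light through the first polarizer → I₁ = ½ I₀, now polarized at 31°.
Target fraction: 1.17 / 46.2 mW/cm² = 0.02532 of I₀.
Need I₂/I₀ = 0.02532, so cos²(θ − 31°) = 0.02532 / 0.5 = 0.05065.
θ − 31° = arccos(√0.05065) = 77.0°, giving θ ≈ 31 + 77.0 = 108.0°.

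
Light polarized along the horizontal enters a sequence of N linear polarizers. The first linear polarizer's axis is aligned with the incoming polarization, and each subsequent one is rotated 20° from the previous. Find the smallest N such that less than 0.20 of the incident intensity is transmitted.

First polarizer is aligned with the polarization: full transmission.
Each further stage multiplies by cos²(20°) = 0.883.
After N polarizers: T = 0.883^(N−1). Require T < 0.20 ⇒ N−1 > ln(0.20)/ln(0.883) = 12.94, so N−1 ≥ 13 and N = 14.
Check: N=14 gives T = 0.1984 < 0.20; N=13 gives T = 0.2247.

N = 14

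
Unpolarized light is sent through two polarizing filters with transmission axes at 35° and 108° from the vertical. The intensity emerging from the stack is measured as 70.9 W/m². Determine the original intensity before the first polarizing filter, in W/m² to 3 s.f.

Unpolarized light through the first polarizer → I₁ = ½ I₀, now polarized at 35°.
I₂ = I₁ cos²(108° − 35°) = 0.5 I₀ · cos²(73°) = 0.04274 I₀.
So 70.9 W/m² = 0.04274 I₀, giving I₀ = 70.9/0.04274 = 1659 W/m².

I₀ ≈ 1660 W/m²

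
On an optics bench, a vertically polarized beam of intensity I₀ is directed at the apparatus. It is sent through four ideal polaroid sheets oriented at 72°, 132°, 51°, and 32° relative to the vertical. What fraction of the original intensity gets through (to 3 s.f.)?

I₁ = I₀ cos²(72° − 0°) = I₀ cos²(72°) = 0.09549 I₀.
I₂ = I₁ cos²(132° − 72°) = 0.09549 I₀ · cos²(60°) = 0.02387 I₀.
I₃ = I₂ cos²(51° − 132°) = 0.02387 I₀ · cos²(81°) = 0.0005842 I₀.
I₄ = I₃ cos²(32° − 51°) = 0.0005842 I₀ · cos²(19°) = 0.0005223 I₀.
Transmitted fraction = 0.0005223.

≈ 0.000522 I₀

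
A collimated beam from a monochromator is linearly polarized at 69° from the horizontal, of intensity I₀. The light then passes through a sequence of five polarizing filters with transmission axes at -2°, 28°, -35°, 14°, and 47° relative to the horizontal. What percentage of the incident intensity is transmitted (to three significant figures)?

I₁ = I₀ cos²(-2° − 69°) = I₀ cos²(71°) = 0.106 I₀.
I₂ = I₁ cos²(28° + 2°) = 0.106 I₀ · cos²(30°) = 0.0795 I₀.
I₃ = I₂ cos²(-35° − 28°) = 0.0795 I₀ · cos²(63°) = 0.01638 I₀.
I₄ = I₃ cos²(14° + 35°) = 0.01638 I₀ · cos²(49°) = 0.007052 I₀.
I₅ = I₄ cos²(47° − 14°) = 0.007052 I₀ · cos²(33°) = 0.00496 I₀.
That is 0.496% of the incident intensity.

≈ 0.496%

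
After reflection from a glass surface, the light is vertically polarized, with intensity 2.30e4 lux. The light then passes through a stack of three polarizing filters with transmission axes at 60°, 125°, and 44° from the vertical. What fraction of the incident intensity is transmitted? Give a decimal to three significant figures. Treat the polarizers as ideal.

I/I₀ ≈ 0.00109

By Malus's law, I₁ = 2.30e4 lux · cos²(60°) = 5750 lux.
I₂ = I₁ · cos²(65°) = 5750 · 0.1786 = 1027 lux.
I₃ = I₂ · cos²(81°) = 1027 · 0.02447 = 25.13 lux.
Transmitted fraction = 0.001093.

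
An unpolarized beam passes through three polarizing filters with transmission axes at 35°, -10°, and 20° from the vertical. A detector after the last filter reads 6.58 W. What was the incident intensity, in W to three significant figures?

Unpolarized light through the first polarizer → I₁ = ½ I₀, now polarized at 35°.
I₂ = I₁ cos²(-10° − 35°) = 0.5 I₀ · cos²(45°) = 0.25 I₀.
I₃ = I₂ cos²(20° + 10°) = 0.25 I₀ · cos²(30°) = 0.1875 I₀.
So 6.58 W = 0.1875 I₀, giving I₀ = 6.58/0.1875 = 35.09 W.

I₀ ≈ 35.1 W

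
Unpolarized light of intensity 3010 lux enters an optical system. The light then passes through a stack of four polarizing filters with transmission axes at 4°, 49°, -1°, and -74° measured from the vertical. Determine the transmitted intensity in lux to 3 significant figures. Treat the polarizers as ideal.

I ≈ 26.6 lux

Unpolarized light through the first polarizer → I₁ = 3010 lux/2 = 1505 lux, polarized at 4°.
I₂ = I₁ · cos²(45°) = 1505 · 0.5 = 752.5 lux.
I₃ = I₂ · cos²(50°) = 752.5 · 0.4132 = 310.9 lux.
I₄ = I₃ · cos²(73°) = 310.9 · 0.08548 = 26.58 lux.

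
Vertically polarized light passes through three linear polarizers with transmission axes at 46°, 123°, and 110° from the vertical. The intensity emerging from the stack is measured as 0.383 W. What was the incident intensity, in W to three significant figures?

I₀ ≈ 16.5 W

I₁ = I₀ cos²(46° − 0°) = I₀ cos²(46°) = 0.4826 I₀.
I₂ = I₁ cos²(123° − 46°) = 0.4826 I₀ · cos²(77°) = 0.02442 I₀.
I₃ = I₂ cos²(110° − 123°) = 0.02442 I₀ · cos²(13°) = 0.02318 I₀.
So 0.383 W = 0.02318 I₀, giving I₀ = 0.383/0.02318 = 16.52 W.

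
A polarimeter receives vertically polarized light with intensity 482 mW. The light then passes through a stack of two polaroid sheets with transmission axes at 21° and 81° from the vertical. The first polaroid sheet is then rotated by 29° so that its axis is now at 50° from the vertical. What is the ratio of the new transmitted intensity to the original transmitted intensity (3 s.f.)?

Before rotation:
By Malus's law, I₁ = I₀ cos²(21° − 0°) = I₀ cos²(21°) = 0.8716 I₀.
I₂ = I₁ cos²(81° − 21°) = 0.8716 I₀ · cos²(60°) = 0.2179 I₀.
After rotation:
I₁ = I₀ cos²(50° − 0°) = I₀ cos²(50°) = 0.4132 I₀.
I₂ = I₁ cos²(81° − 50°) = 0.4132 I₀ · cos²(31°) = 0.3036 I₀.
Ratio = 0.3036 / 0.2179 = 1.393.

I_new/I_old ≈ 1.39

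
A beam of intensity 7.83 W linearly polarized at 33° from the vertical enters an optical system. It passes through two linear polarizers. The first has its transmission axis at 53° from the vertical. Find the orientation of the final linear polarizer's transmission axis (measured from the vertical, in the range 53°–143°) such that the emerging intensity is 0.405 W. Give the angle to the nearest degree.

θ ≈ 129°

I₁ = I₀ cos²(53° − 33°) = I₀ cos²(20°) = 0.883 I₀.
Target fraction: 0.405 / 7.83 W = 0.05172 of I₀.
Need I₂/I₀ = 0.05172, so cos²(θ − 53°) = 0.05172 / 0.883 = 0.05858.
θ − 53° = arccos(√0.05858) = 76.0°, giving θ ≈ 53 + 76.0 = 129.0°.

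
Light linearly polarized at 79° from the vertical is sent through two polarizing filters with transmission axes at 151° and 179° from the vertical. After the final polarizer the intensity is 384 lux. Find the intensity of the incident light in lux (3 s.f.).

I₀ ≈ 5160 lux

I₁ = I₀ cos²(151° − 79°) = I₀ cos²(72°) = 0.09549 I₀.
I₂ = I₁ cos²(179° − 151°) = 0.09549 I₀ · cos²(28°) = 0.07444 I₀.
So 384 lux = 0.07444 I₀, giving I₀ = 384/0.07444 = 5158 lux.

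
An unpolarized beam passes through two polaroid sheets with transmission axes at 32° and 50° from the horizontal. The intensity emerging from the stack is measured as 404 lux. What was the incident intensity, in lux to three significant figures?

Unpolarized light through the first polarizer → I₁ = ½ I₀, now polarized at 32°.
I₂ = I₁ cos²(50° − 32°) = 0.5 I₀ · cos²(18°) = 0.4523 I₀.
So 404 lux = 0.4523 I₀, giving I₀ = 404/0.4523 = 893.3 lux.

I₀ ≈ 893 lux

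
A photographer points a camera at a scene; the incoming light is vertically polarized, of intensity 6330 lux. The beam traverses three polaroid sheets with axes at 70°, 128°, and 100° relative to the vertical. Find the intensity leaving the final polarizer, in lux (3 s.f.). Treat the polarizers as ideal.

I ≈ 162 lux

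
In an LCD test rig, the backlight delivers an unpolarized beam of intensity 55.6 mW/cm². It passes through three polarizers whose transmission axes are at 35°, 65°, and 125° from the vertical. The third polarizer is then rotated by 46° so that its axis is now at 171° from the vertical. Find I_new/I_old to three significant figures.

Before rotation:
Unpolarized light through the first polarizer → I₁ = ½ I₀, now polarized at 35°.
I₂ = I₁ cos²(65° − 35°) = 0.5 I₀ · cos²(30°) = 0.375 I₀.
I₃ = I₂ cos²(125° − 65°) = 0.375 I₀ · cos²(60°) = 0.09375 I₀.
After rotation:
Unpolarized light through the first polarizer → I₁ = ½ I₀, now polarized at 35°.
I₂ = I₁ cos²(65° − 35°) = 0.5 I₀ · cos²(30°) = 0.375 I₀.
Angle between axes 2 and 3: 74°. I₃ = 0.375 I₀ · cos²(74°) = 0.02849 I₀.
Ratio = 0.02849 / 0.09375 = 0.3039.

I_new/I_old ≈ 0.304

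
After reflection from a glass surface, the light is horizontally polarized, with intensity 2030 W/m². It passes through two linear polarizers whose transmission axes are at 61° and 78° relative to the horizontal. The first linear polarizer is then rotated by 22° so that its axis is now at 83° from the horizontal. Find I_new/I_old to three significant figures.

I_new/I_old ≈ 0.0686

Before rotation:
I₁ = I₀ cos²(61° − 0°) = I₀ cos²(61°) = 0.235 I₀.
I₂ = I₁ cos²(78° − 61°) = 0.235 I₀ · cos²(17°) = 0.2149 I₀.
After rotation:
I₁ = I₀ cos²(83° − 0°) = I₀ cos²(83°) = 0.01485 I₀.
I₂ = I₁ cos²(78° − 83°) = 0.01485 I₀ · cos²(5°) = 0.01474 I₀.
Ratio = 0.01474 / 0.2149 = 0.06857.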